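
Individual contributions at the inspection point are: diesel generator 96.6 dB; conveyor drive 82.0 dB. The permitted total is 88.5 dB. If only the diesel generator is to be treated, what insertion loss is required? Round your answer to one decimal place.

9.2 dB

Everything except the diesel generator sums to 10^(82.0/10) = 1.585e+08 in linear terms, 82.00 dB.
To meet 88.5 dB overall, the treated diesel generator may contribute at most 10^(88.5/10) − 1.585e+08 = 5.495e+08, i.e. 87.40 dB.
So the diesel generator must be reduced from 96.6 to 87.40 dB: IL = 9.20 dB.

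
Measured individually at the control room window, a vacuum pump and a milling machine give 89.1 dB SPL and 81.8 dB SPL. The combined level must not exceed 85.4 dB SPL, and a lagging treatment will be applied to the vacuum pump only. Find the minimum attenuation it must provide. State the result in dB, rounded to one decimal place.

6.2 dB

Fixed contribution from the other source: Σ 10^(L/10) = 10^(81.8/10) = 1.514e+08 (81.80 dB SPL).
To meet 85.4 dB SPL overall, the treated vacuum pump may contribute at most 10^(85.4/10) − 1.514e+08 = 1.954e+08, i.e. 82.91 dB SPL.
Required insertion loss = 89.1 − 82.91 = 6.19 dB.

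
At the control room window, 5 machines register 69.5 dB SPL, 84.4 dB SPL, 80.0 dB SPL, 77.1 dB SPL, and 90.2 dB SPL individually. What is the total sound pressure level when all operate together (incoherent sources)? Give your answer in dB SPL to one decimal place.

91.7 dB SPL

Incoherent sources combine by intensity addition: L_total = 10·log₁₀(Σ 10^(L_i/10)).
Σ 10^(L/10) = 10^(69.5/10) + 10^(84.4/10) + 10^(80.0/10) + 10^(77.1/10) + 10^(90.2/10) = 1.483e+09.
L_total = 10·log₁₀(1.483e+09) = 91.71 dB SPL.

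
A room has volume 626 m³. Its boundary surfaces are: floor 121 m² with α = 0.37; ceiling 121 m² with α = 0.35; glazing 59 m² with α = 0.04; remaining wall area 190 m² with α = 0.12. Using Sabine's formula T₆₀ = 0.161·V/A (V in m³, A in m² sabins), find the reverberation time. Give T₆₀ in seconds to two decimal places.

0.90 s

Total absorption A = 121·0.37 + 121·0.35 + 59·0.04 + 190·0.12 = 112.28 m² sabins.
T₆₀ = 0.161·V/A = 0.161·626/112.28 = 0.898 s.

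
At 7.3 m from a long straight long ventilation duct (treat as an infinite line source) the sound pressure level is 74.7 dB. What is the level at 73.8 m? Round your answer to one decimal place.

64.7 dB

Cylindrical spreading from a line source gives a 10·log₁₀(r₂/r₁) drop.
L₂ = 74.7 − 10·log₁₀(73.8/7.3) = 74.7 − 10.047 = 64.65 dB.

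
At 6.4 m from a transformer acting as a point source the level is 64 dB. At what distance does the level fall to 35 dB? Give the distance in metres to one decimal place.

180.4 m

The 29.0 dB drop corresponds to a distance ratio of 10^(29.0/20) for a point source.
r₂ = 6.4·10^((64−35)/20) = 6.4·10^(29.0/20) = 180.38 m.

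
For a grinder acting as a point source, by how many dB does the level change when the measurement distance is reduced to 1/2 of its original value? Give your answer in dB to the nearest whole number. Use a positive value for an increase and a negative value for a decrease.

A point source loses 6 dB per doubling of distance; generally ΔL = −20·log₁₀(r₂/r₁).
ΔL = −20·log₁₀(0.5) = +6.02 dB.

+6 dB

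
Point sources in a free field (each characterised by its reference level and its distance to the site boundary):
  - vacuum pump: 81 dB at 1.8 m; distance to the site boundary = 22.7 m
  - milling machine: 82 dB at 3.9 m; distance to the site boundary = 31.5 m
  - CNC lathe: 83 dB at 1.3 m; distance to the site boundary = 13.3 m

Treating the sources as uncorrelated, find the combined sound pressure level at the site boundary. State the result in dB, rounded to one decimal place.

67.1 dB

Apply inverse-square spreading to bring every level to the receiver, then sum 10^(L/10).
vacuum pump: 81 − 20·log₁₀(22.7/1.8) = 81 − 22.02 = 58.98 dB.
milling machine: 82 − 20·log₁₀(31.5/3.9) = 82 − 18.14 = 63.86 dB.
CNC lathe: 83 − 20·log₁₀(13.3/1.3) = 83 − 20.20 = 62.80 dB.
Σ 10^(L/10) = 5.127e+06 → L_total = 10·log₁₀(5.127e+06) = 67.10 dB.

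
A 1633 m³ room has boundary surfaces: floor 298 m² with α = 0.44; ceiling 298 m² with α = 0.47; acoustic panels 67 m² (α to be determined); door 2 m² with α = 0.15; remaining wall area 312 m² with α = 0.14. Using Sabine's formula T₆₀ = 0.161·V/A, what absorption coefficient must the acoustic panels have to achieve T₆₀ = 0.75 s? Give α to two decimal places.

From T₆₀ = 0.161·V/A, the target T₆₀ = 0.75 s needs A = 0.161·1633/0.75 = 350.55 m².
Absorption from the other surfaces = 298·0.44 + 298·0.47 + 2·0.15 + 312·0.14 = 315.16 m², so the acoustic panels must supply 35.39 m² over 67 m².
α = 35.39/67 = 0.528.

0.53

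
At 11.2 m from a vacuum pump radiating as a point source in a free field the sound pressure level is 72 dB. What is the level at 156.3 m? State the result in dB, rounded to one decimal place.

Spherical spreading from a point source gives a 20·log₁₀(r₂/r₁) drop.
L₂ = 72 − 20·log₁₀(156.3/11.2) = 72 − 22.895 = 49.11 dB.

49.1 dB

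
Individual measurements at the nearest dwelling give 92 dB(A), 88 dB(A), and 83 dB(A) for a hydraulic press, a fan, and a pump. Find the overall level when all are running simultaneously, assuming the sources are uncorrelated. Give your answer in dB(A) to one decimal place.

Incoherent sources combine by intensity addition: L_total = 10·log₁₀(Σ 10^(L_i/10)).
Σ 10^(L/10) = 10^(92/10) + 10^(88/10) + 10^(83/10) = 2.415e+09.
L_total = 10·log₁₀(2.415e+09) = 93.83 dB(A).

93.8 dB(A)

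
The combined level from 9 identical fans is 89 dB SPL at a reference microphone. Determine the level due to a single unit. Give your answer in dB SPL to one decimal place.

79.5 dB SPL

9 equal contributions raise the level by 10·log₁₀ 9 = 9.542 dB, so each unit alone gives 89 − 9.542.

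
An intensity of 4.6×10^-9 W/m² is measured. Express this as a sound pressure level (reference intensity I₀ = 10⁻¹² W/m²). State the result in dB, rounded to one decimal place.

I/I₀ = 4.6×10^-9/10⁻¹² = 4.6×10^3, and L = 10·log₁₀(I/I₀).
L = 10·(0.6628 + 3) = 36.63 dB.

36.6 dB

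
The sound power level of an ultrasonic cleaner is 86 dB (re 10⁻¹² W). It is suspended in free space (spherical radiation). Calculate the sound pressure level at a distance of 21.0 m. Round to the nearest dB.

49 dB

Free-field spherical radiation: L_p = L_w − 10·log₁₀(4π·r²), r = 21.0 m.
4π·r² = 5542 m², 10·log₁₀ of that is 37.436 dB.
L_p = 86 − 37.436 = 48.56 dB.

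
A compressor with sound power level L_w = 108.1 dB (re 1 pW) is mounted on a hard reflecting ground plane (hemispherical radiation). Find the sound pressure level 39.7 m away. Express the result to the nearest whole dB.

68 dB

Free-field hemispherical radiation: L_p = L_w − 10·log₁₀(2π·r²), r = 39.7 m.
2π·r² = 9903 m², 10·log₁₀ of that is 39.958 dB.
L_p = 108.1 − 39.958 = 68.14 dB.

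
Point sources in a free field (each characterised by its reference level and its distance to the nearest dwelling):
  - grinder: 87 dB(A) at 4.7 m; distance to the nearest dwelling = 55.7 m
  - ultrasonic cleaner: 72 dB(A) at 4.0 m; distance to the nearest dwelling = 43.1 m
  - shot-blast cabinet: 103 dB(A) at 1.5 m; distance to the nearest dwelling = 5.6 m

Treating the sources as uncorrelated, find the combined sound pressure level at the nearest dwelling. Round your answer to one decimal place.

91.6 dB(A)

First find each source's level at the receiver (point-source: −20·log₁₀(r/r_ref)), then combine on an intensity basis.
grinder: 87 − 20·log₁₀(55.7/4.7) = 87 − 21.48 = 65.52 dB(A).
ultrasonic cleaner: 72 − 20·log₁₀(43.1/4.0) = 72 − 20.65 = 51.35 dB(A).
shot-blast cabinet: 103 − 20·log₁₀(5.6/1.5) = 103 − 11.44 = 91.56 dB(A).
Σ 10^(L/10) = 1.435e+09 → L_total = 10·log₁₀(1.435e+09) = 91.57 dB(A).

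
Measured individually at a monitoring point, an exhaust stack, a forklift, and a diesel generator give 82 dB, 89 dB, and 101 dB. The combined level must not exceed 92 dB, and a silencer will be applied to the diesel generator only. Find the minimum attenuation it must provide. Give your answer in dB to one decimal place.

13.0 dB

Everything except the diesel generator sums to 10^(82/10) + 10^(89/10) = 9.528e+08 in linear terms, 89.79 dB.
The limit corresponds to 10^(92/10) = 1.585e+09; subtracting the fixed part leaves 6.321e+08 for the diesel generator, i.e. 88.01 dB.
Required insertion loss = 101 − 88.01 = 12.99 dB.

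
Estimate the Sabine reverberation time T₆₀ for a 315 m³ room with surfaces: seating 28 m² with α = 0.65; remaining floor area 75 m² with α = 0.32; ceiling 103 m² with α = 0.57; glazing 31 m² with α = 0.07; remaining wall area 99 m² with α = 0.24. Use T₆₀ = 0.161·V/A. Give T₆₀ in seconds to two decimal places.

0.40 s

Summing Sᵢαᵢ: 28·0.65 + 75·0.32 + 103·0.57 + 31·0.07 + 99·0.24 = 126.84 m².
T₆₀ = 0.161·V/A = 0.161·315/126.84 = 0.400 s.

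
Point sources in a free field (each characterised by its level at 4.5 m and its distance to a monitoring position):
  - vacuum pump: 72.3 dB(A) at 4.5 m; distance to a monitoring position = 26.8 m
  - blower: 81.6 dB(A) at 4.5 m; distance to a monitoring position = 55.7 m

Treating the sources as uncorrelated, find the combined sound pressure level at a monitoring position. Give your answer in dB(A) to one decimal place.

Apply inverse-square spreading to bring every level to the receiver, then sum 10^(L/10).
vacuum pump: 72.3 − 20·log₁₀(26.8/4.5) = 72.3 − 15.50 = 56.80 dB(A).
blower: 81.6 − 20·log₁₀(55.7/4.5) = 81.6 − 21.85 = 59.75 dB(A).
Σ 10^(L/10) = 1.422e+06 → L_total = 10·log₁₀(1.422e+06) = 61.53 dB(A).

61.5 dB(A)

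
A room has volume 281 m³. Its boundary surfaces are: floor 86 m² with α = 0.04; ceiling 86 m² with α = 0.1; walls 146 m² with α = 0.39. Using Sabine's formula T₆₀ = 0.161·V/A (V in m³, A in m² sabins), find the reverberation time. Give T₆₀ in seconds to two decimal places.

0.66 s

Summing Sᵢαᵢ: 86·0.04 + 86·0.1 + 146·0.39 = 68.98 m².
T₆₀ = 0.161 × 281 / 68.98 = 0.656 s.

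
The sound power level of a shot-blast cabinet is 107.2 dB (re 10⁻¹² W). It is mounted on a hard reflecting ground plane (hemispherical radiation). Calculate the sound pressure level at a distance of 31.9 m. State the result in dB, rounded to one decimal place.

69.1 dB

Free-field hemispherical radiation: L_p = L_w − 10·log₁₀(2π·r²), r = 31.9 m.
2π·r² = 6394 m², 10·log₁₀ of that is 38.058 dB.
L_p = 107.2 − 38.058 = 69.14 dB.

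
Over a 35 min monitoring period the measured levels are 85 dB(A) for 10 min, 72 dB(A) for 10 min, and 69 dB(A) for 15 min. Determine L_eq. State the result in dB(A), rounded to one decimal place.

L_eq = 10·log₁₀[(1/T)·Σ tᵢ·10^(Lᵢ/10)] with T = 35 min.
Σ tᵢ·10^(Lᵢ/10) = 10·10^(85/10) + 10·10^(72/10) + 15·10^(69/10) = 3.440e+09.
L_eq = 10·log₁₀(3.440e+09/35) = 79.92 dB(A).

79.9 dB(A)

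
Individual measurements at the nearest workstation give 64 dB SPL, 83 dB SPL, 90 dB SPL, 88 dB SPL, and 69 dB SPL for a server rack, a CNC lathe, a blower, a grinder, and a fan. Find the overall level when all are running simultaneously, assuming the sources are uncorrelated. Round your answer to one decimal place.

For uncorrelated sources the intensities add, so convert each level to linear form, sum, and take 10·log₁₀ of the total.
Σ 10^(L/10) = 10^(64/10) + 10^(83/10) + 10^(90/10) + 10^(88/10) + 10^(69/10) = 1.841e+09.
L_total = 10·log₁₀(1.841e+09) = 92.65 dB SPL.

92.7 dB SPL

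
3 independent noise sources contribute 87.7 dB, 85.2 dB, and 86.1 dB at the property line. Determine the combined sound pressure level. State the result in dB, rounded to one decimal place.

Incoherent sources combine by intensity addition: L_total = 10·log₁₀(Σ 10^(L_i/10)).
Σ 10^(L/10) = 10^(87.7/10) + 10^(85.2/10) + 10^(86.1/10) = 1.327e+09.
L_total = 10·log₁₀(1.327e+09) = 91.23 dB.

91.2 dB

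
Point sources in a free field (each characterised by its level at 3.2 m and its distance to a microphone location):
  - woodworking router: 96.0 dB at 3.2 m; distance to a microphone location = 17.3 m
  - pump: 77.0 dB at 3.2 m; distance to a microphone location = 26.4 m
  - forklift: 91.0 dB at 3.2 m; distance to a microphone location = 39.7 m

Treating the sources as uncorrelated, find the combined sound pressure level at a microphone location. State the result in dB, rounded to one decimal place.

Propagate each source to the receiver with L = L_ref − 20·log₁₀(r/r_ref), then add intensities.
woodworking router: 96.0 − 20·log₁₀(17.3/3.2) = 96.0 − 14.66 = 81.34 dB.
pump: 77.0 − 20·log₁₀(26.4/3.2) = 77.0 − 18.33 = 58.67 dB.
forklift: 91.0 − 20·log₁₀(39.7/3.2) = 91.0 − 21.87 = 69.13 dB.
Σ 10^(L/10) = 1.451e+08 → L_total = 10·log₁₀(1.451e+08) = 81.62 dB.

81.6 dB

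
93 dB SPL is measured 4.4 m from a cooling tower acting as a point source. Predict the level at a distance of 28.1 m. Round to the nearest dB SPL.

77 dB SPL

Spherical spreading from a point source gives a 20·log₁₀(r₂/r₁) drop.
L₂ = 93 − 20·log₁₀(28.1/4.4) = 93 − 16.105 = 76.89 dB SPL.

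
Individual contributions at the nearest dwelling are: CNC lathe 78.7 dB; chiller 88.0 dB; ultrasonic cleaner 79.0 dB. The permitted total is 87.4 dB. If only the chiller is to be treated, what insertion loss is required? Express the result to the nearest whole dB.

Fixed contribution from the other sources: Σ 10^(L/10) = 10^(78.7/10) + 10^(79.0/10) = 1.536e+08 (81.86 dB).
To meet 87.4 dB overall, the treated chiller may contribute at most 10^(87.4/10) − 1.536e+08 = 3.960e+08, i.e. 85.98 dB.
So the chiller must be reduced from 88.0 to 85.98 dB: IL = 2.02 dB.

2 dB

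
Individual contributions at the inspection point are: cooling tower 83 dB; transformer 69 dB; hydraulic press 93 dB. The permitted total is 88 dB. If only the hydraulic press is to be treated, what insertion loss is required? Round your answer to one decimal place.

Everything except the hydraulic press sums to 10^(83/10) + 10^(69/10) = 2.075e+08 in linear terms, 83.17 dB.
To meet 88 dB overall, the treated hydraulic press may contribute at most 10^(88/10) − 2.075e+08 = 4.235e+08, i.e. 86.27 dB.
Required insertion loss = 93 − 86.27 = 6.73 dB.

6.7 dB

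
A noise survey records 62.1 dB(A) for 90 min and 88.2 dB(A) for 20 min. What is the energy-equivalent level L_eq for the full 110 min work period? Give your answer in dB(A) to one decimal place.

Weight each interval's intensity by its duration and average over T = 110 min:
Σ tᵢ·10^(Lᵢ/10) = 90·10^(62.1/10) + 20·10^(88.2/10) = 1.336e+10.
L_eq = 10·log₁₀(1.336e+10/110) = 80.84 dB(A).

80.8 dB(A)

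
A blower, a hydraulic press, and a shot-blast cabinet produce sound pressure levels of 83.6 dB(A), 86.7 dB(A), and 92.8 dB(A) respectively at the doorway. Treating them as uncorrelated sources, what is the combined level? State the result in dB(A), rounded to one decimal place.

Incoherent sources combine by intensity addition: L_total = 10·log₁₀(Σ 10^(L_i/10)).
Σ 10^(L/10) = 10^(83.6/10) + 10^(86.7/10) + 10^(92.8/10) = 2.602e+09.
L_total = 10·log₁₀(2.602e+09) = 94.15 dB(A).

94.2 dB(A)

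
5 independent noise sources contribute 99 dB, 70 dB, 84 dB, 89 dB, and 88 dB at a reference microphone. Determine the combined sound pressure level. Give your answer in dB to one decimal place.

For uncorrelated sources the intensities add, so convert each level to linear form, sum, and take 10·log₁₀ of the total.
Σ 10^(L/10) = 10^(99/10) + 10^(70/10) + 10^(84/10) + 10^(89/10) + 10^(88/10) = 9.630e+09.
L_total = 10·log₁₀(9.630e+09) = 99.84 dB.

99.8 dB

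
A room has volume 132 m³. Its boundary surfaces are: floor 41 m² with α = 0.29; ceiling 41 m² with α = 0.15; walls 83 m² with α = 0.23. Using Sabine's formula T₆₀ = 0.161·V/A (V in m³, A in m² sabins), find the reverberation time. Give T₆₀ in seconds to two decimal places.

0.57 s

Summing Sᵢαᵢ: 41·0.29 + 41·0.15 + 83·0.23 = 37.13 m².
T₆₀ = 0.161 × 132 / 37.13 = 0.572 s.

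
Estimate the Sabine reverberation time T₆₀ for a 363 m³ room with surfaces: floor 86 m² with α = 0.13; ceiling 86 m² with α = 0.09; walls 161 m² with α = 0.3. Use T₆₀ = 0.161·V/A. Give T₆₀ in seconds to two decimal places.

Total absorption A = 86·0.13 + 86·0.09 + 161·0.3 = 67.22 m² sabins.
T₆₀ = 0.161 × 363 / 67.22 = 0.869 s.

0.87 s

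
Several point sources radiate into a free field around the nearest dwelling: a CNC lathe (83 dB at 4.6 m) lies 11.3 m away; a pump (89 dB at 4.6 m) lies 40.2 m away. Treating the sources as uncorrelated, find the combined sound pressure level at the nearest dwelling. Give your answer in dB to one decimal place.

76.4 dB

Propagate each source to the receiver with L = L_ref − 20·log₁₀(r/r_ref), then add intensities.
CNC lathe: 83 − 20·log₁₀(11.3/4.6) = 83 − 7.81 = 75.19 dB.
pump: 89 − 20·log₁₀(40.2/4.6) = 89 − 18.83 = 70.17 dB.
Σ 10^(L/10) = 4.346e+07 → L_total = 10·log₁₀(4.346e+07) = 76.38 dB.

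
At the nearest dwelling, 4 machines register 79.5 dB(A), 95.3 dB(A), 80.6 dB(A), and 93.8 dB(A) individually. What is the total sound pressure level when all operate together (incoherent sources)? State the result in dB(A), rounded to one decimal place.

For uncorrelated sources the intensities add, so convert each level to linear form, sum, and take 10·log₁₀ of the total.
Σ 10^(L/10) = 10^(79.5/10) + 10^(95.3/10) + 10^(80.6/10) + 10^(93.8/10) = 5.991e+09.
L_total = 10·log₁₀(5.991e+09) = 97.78 dB(A).

97.8 dB(A)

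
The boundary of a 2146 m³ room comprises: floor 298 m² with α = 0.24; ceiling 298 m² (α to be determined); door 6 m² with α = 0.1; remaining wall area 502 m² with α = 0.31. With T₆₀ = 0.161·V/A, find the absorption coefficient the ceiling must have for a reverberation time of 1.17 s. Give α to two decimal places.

0.23

A = 0.161·V/T₆₀ = 0.161·2146/1.17 = 295.30 m² sabins.
Absorption from the other surfaces = 298·0.24 + 6·0.1 + 502·0.31 = 227.74 m², so the ceiling must supply 67.56 m² over 298 m².
α = 67.56/298 = 0.227.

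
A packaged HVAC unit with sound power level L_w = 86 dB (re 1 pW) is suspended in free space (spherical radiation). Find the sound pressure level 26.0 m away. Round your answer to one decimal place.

The power spreads over a sphere of area 4π·r², so L_p = L_w − 10·log₁₀(4π·r²).
4π·r² = 8495 m², 10·log₁₀ of that is 39.292 dB.
L_p = 86 − 39.292 = 46.71 dB.

46.7 dB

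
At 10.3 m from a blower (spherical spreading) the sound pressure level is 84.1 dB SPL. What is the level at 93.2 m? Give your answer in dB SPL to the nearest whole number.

65 dB SPL

Spherical spreading from a point source gives a 20·log₁₀(r₂/r₁) drop.
L₂ = 84.1 − 20·log₁₀(93.2/10.3) = 84.1 − 19.132 = 64.97 dB SPL.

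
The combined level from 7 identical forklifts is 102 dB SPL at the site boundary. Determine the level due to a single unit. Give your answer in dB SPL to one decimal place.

Dividing the total intensity by 7 lowers the level by 10·log₁₀ 7 = 8.451 dB: L₁ = 102 − 8.451.

93.5 dB SPL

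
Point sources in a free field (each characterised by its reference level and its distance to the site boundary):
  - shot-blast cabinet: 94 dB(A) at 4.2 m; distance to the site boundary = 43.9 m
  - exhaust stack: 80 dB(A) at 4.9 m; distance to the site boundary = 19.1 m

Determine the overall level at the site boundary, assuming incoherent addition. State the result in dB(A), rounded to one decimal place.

Apply inverse-square spreading to bring every level to the receiver, then sum 10^(L/10).
shot-blast cabinet: 94 − 20·log₁₀(43.9/4.2) = 94 − 20.38 = 73.62 dB(A).
exhaust stack: 80 − 20·log₁₀(19.1/4.9) = 80 − 11.82 = 68.18 dB(A).
Σ 10^(L/10) = 2.957e+07 → L_total = 10·log₁₀(2.957e+07) = 74.71 dB(A).

74.7 dB(A)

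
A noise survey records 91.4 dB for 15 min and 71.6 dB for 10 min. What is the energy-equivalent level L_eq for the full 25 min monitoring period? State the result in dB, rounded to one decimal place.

L_eq = 10·log₁₀[(1/T)·Σ tᵢ·10^(Lᵢ/10)] with T = 25 min.
Σ tᵢ·10^(Lᵢ/10) = 15·10^(91.4/10) + 10·10^(71.6/10) = 2.085e+10.
L_eq = 10·log₁₀(2.085e+10/25) = 89.21 dB.

89.2 dB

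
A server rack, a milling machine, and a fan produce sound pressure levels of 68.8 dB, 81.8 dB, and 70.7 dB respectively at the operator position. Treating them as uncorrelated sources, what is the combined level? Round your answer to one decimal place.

Incoherent sources combine by intensity addition: L_total = 10·log₁₀(Σ 10^(L_i/10)).
Σ 10^(L/10) = 10^(68.8/10) + 10^(81.8/10) + 10^(70.7/10) = 1.707e+08.
L_total = 10·log₁₀(1.707e+08) = 82.32 dB.

82.3 dB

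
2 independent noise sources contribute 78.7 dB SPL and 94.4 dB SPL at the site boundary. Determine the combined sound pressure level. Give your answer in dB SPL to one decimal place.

For uncorrelated sources the intensities add, so convert each level to linear form, sum, and take 10·log₁₀ of the total.
Σ 10^(L/10) = 10^(78.7/10) + 10^(94.4/10) = 2.828e+09.
L_total = 10·log₁₀(2.828e+09) = 94.52 dB SPL.

94.5 dB SPL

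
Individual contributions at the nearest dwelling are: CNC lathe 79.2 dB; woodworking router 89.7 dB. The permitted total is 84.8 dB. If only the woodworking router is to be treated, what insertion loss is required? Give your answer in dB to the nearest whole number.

6 dB

The untreated sources together contribute 10^(79.2/10) = 8.318e+07, i.e. 79.20 dB.
To meet 84.8 dB overall, the treated woodworking router may contribute at most 10^(84.8/10) − 8.318e+07 = 2.188e+08, i.e. 83.40 dB.
So the woodworking router must be reduced from 89.7 to 83.40 dB: IL = 6.30 dB.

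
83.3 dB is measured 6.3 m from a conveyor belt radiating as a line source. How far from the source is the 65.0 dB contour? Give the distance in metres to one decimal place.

425.9 m

The 18.3 dB drop corresponds to a distance ratio of 10^(18.3/10) for a line source.
r₂ = 6.3·10^((83.3−65.0)/10) = 6.3·10^(18.3/10) = 425.93 m.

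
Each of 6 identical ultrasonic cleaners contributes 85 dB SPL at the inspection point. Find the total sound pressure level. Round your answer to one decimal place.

N identical incoherent sources raise the level by 10·log₁₀ N.
L_total = 85 + 10·log₁₀(6) = 85 + 7.782 = 92.78 dB SPL.

92.8 dB SPL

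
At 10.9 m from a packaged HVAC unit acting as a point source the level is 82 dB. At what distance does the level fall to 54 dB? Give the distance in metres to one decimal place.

273.8 m

For a point source L₁ − L₂ = 20·log₁₀(r₂/r₁), so r₂ = r₁·10^((L₁−L₂)/20).
r₂ = 10.9·10^((82−54)/20) = 10.9·10^(28.0/20) = 273.80 m.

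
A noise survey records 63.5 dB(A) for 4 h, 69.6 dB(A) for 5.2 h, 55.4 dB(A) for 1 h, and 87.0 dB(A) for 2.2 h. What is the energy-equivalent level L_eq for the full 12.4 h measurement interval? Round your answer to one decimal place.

L_eq = 10·log₁₀[(1/T)·Σ tᵢ·10^(Lᵢ/10)] with T = 12.4 h.
Σ tᵢ·10^(Lᵢ/10) = 4·10^(63.5/10) + 5.2·10^(69.6/10) + 1·10^(55.4/10) + 2.2·10^(87.0/10) = 1.159e+09.
L_eq = 10·log₁₀(1.159e+09/12.4) = 79.71 dB(A).

79.7 dB(A)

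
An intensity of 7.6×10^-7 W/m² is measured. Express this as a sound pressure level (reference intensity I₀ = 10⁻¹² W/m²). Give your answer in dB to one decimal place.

L = 10·log₁₀(I/I₀) = 10·log₁₀(7.6×10^-7/10⁻¹²) = 10·log₁₀(7.6×10^5).
L = 10·(0.8808 + 5) = 58.81 dB.

58.8 dB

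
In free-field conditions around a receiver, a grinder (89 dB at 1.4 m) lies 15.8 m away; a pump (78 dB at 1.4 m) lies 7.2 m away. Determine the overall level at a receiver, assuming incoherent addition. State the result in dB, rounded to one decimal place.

Apply inverse-square spreading to bring every level to the receiver, then sum 10^(L/10).
grinder: 89 − 20·log₁₀(15.8/1.4) = 89 − 21.05 = 67.95 dB.
pump: 78 − 20·log₁₀(7.2/1.4) = 78 − 14.22 = 63.78 dB.
Σ 10^(L/10) = 8.622e+06 → L_total = 10·log₁₀(8.622e+06) = 69.36 dB.

69.4 dB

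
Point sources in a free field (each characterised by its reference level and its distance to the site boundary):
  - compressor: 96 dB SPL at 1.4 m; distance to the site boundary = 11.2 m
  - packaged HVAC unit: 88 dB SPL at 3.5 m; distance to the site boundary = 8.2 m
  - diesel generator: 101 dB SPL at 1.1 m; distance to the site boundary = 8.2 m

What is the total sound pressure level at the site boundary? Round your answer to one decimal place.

86.1 dB SPL

Propagate each source to the receiver with L = L_ref − 20·log₁₀(r/r_ref), then add intensities.
compressor: 96 − 20·log₁₀(11.2/1.4) = 96 − 18.06 = 77.94 dB SPL.
packaged HVAC unit: 88 − 20·log₁₀(8.2/3.5) = 88 − 7.39 = 80.61 dB SPL.
diesel generator: 101 − 20·log₁₀(8.2/1.1) = 101 − 17.45 = 83.55 dB SPL.
Σ 10^(L/10) = 4.037e+08 → L_total = 10·log₁₀(4.037e+08) = 86.06 dB SPL.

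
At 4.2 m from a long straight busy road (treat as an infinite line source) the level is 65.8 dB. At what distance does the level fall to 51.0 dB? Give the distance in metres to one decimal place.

126.8 m

Line-source spreading drops the level by 10·log₁₀(r₂/r₁); inverting, r₂/r₁ = 10^(ΔL/10).
r₂ = 4.2·10^((65.8−51.0)/10) = 4.2·10^(14.8/10) = 126.84 m.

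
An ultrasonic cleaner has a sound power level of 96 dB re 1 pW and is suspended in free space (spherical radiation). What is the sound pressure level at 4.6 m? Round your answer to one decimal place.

71.8 dB

L_p = L_w − 10·log₁₀(4π·r²) with r = 4.6 m.
4π·r² = 265.9 m², 10·log₁₀ of that is 24.247 dB.
L_p = 96 − 24.247 = 71.75 dB.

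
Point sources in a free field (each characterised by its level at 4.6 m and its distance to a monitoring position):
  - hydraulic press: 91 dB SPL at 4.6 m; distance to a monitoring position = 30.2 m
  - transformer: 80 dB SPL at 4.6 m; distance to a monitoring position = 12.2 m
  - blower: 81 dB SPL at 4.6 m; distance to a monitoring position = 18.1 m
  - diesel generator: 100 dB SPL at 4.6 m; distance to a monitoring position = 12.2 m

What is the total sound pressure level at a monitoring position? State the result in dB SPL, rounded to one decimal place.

First find each source's level at the receiver (point-source: −20·log₁₀(r/r_ref)), then combine on an intensity basis.
hydraulic press: 91 − 20·log₁₀(30.2/4.6) = 91 − 16.34 = 74.66 dB SPL.
transformer: 80 − 20·log₁₀(12.2/4.6) = 80 − 8.47 = 71.53 dB SPL.
blower: 81 − 20·log₁₀(18.1/4.6) = 81 − 11.90 = 69.10 dB SPL.
diesel generator: 100 − 20·log₁₀(12.2/4.6) = 100 − 8.47 = 91.53 dB SPL.
Σ 10^(L/10) = 1.473e+09 → L_total = 10·log₁₀(1.473e+09) = 91.68 dB SPL.

91.7 dB SPL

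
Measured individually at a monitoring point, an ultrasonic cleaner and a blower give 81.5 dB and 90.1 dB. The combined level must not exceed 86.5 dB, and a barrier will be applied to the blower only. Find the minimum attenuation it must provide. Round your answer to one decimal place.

Fixed contribution from the other source: Σ 10^(L/10) = 10^(81.5/10) = 1.413e+08 (81.50 dB).
The limit corresponds to 10^(86.5/10) = 4.467e+08; subtracting the fixed part leaves 3.054e+08 for the blower, i.e. 84.85 dB.
Required insertion loss = 90.1 − 84.85 = 5.25 dB.

5.3 dB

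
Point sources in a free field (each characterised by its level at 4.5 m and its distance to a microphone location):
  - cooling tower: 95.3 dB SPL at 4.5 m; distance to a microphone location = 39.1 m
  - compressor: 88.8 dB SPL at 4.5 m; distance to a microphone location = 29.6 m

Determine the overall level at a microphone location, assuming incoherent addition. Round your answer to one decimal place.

First find each source's level at the receiver (point-source: −20·log₁₀(r/r_ref)), then combine on an intensity basis.
cooling tower: 95.3 − 20·log₁₀(39.1/4.5) = 95.3 − 18.78 = 76.52 dB SPL.
compressor: 88.8 − 20·log₁₀(29.6/4.5) = 88.8 − 16.36 = 72.44 dB SPL.
Σ 10^(L/10) = 6.241e+07 → L_total = 10·log₁₀(6.241e+07) = 77.95 dB SPL.

78.0 dB SPL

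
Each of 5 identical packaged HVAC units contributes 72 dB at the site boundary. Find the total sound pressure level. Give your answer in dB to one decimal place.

79.0 dB

N identical incoherent sources raise the level by 10·log₁₀ N.
L_total = 72 + 10·log₁₀(5) = 72 + 6.990 = 78.99 dB.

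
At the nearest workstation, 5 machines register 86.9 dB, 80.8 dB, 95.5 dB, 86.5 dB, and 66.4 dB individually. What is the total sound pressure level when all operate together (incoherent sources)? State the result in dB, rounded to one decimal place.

96.6 dB

For uncorrelated sources the intensities add, so convert each level to linear form, sum, and take 10·log₁₀ of the total.
Σ 10^(L/10) = 10^(86.9/10) + 10^(80.8/10) + 10^(95.5/10) + 10^(86.5/10) + 10^(66.4/10) = 4.609e+09.
L_total = 10·log₁₀(4.609e+09) = 96.64 dB.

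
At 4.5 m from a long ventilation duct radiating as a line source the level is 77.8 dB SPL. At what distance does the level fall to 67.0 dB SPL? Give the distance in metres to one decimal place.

54.1 m

The 10.8 dB drop corresponds to a distance ratio of 10^(10.8/10) for a line source.
r₂ = 4.5·10^((77.8−67.0)/10) = 4.5·10^(10.8/10) = 54.10 m.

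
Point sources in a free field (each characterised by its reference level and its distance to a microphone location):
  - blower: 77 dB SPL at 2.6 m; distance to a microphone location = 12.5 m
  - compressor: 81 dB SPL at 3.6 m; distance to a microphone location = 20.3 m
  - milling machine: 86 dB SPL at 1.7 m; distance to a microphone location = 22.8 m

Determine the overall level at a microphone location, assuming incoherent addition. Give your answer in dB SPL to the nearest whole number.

69 dB SPL

Propagate each source to the receiver with L = L_ref − 20·log₁₀(r/r_ref), then add intensities.
blower: 77 − 20·log₁₀(12.5/2.6) = 77 − 13.64 = 63.36 dB SPL.
compressor: 81 − 20·log₁₀(20.3/3.6) = 81 − 15.02 = 65.98 dB SPL.
milling machine: 86 − 20·log₁₀(22.8/1.7) = 86 − 22.55 = 63.45 dB SPL.
Σ 10^(L/10) = 8.341e+06 → L_total = 10·log₁₀(8.341e+06) = 69.21 dB SPL.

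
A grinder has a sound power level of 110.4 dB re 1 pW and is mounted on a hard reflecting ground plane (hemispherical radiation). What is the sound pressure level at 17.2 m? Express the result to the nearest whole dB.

Free-field hemispherical radiation: L_p = L_w − 10·log₁₀(2π·r²), r = 17.2 m.
2π·r² = 1859 m², 10·log₁₀ of that is 32.692 dB.
L_p = 110.4 − 32.692 = 77.71 dB.

78 dB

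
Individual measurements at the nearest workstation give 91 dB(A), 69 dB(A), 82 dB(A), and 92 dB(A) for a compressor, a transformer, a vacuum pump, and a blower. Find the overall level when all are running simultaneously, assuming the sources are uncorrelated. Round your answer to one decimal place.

94.8 dB(A)

Incoherent sources combine by intensity addition: L_total = 10·log₁₀(Σ 10^(L_i/10)).
Σ 10^(L/10) = 10^(91/10) + 10^(69/10) + 10^(82/10) + 10^(92/10) = 3.010e+09.
L_total = 10·log₁₀(3.010e+09) = 94.79 dB(A).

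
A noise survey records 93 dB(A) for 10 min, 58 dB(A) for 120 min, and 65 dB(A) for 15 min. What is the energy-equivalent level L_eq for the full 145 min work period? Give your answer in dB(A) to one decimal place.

The energy average is taken in the linear domain: L_eq = 10·log₁₀[(Σ tᵢ·10^(Lᵢ/10))/T], T = 145 min.
Σ tᵢ·10^(Lᵢ/10) = 10·10^(93/10) + 120·10^(58/10) + 15·10^(65/10) = 2.008e+10.
L_eq = 10·log₁₀(2.008e+10/145) = 81.41 dB(A).

81.4 dB(A)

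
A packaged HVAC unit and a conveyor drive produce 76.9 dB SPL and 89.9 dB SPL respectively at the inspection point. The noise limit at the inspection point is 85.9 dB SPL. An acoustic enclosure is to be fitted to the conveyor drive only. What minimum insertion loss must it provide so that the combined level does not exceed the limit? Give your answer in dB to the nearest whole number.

Everything except the conveyor drive sums to 10^(76.9/10) = 4.898e+07 in linear terms, 76.90 dB SPL.
The limit corresponds to 10^(85.9/10) = 3.890e+08; subtracting the fixed part leaves 3.401e+08 for the conveyor drive, i.e. 85.32 dB SPL.
So the conveyor drive must be reduced from 89.9 to 85.32 dB SPL: IL = 4.58 dB.

5 dB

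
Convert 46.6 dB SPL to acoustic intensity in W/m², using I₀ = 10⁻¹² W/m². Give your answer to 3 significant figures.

4.57e-08 W/m²

L = 10·log₁₀(I/I₀) ⇒ I = I₀·10^(L/10) = 10⁻¹² × 10^4.66.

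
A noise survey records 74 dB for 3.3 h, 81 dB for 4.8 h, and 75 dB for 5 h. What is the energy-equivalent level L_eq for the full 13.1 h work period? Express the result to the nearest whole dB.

L_eq = 10·log₁₀[(1/T)·Σ tᵢ·10^(Lᵢ/10)] with T = 13.1 h.
Σ tᵢ·10^(Lᵢ/10) = 3.3·10^(74/10) + 4.8·10^(81/10) + 5·10^(75/10) = 8.453e+08.
L_eq = 10·log₁₀(8.453e+08/13.1) = 78.10 dB.

78 dB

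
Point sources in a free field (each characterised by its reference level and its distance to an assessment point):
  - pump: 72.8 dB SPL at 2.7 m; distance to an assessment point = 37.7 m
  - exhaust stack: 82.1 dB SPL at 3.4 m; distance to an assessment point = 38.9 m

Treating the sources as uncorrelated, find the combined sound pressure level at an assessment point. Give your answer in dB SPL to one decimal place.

Apply inverse-square spreading to bring every level to the receiver, then sum 10^(L/10).
pump: 72.8 − 20·log₁₀(37.7/2.7) = 72.8 − 22.90 = 49.90 dB SPL.
exhaust stack: 82.1 − 20·log₁₀(38.9/3.4) = 82.1 − 21.17 = 60.93 dB SPL.
Σ 10^(L/10) = 1.337e+06 → L_total = 10·log₁₀(1.337e+06) = 61.26 dB SPL.

61.3 dB SPL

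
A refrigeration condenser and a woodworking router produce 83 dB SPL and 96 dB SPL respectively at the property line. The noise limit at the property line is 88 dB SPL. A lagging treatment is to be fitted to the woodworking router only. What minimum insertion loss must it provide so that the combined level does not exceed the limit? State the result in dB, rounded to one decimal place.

Everything except the woodworking router sums to 10^(83/10) = 1.995e+08 in linear terms, 83.00 dB SPL.
To meet 88 dB SPL overall, the treated woodworking router may contribute at most 10^(88/10) − 1.995e+08 = 4.314e+08, i.e. 86.35 dB SPL.
Required insertion loss = 96 − 86.35 = 9.65 dB.

9.7 dB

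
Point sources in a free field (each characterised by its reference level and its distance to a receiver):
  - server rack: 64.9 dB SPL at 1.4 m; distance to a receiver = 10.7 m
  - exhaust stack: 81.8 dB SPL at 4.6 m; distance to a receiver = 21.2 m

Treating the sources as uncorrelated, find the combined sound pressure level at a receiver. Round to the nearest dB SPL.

69 dB SPL

Propagate each source to the receiver with L = L_ref − 20·log₁₀(r/r_ref), then add intensities.
server rack: 64.9 − 20·log₁₀(10.7/1.4) = 64.9 − 17.67 = 47.23 dB SPL.
exhaust stack: 81.8 − 20·log₁₀(21.2/4.6) = 81.8 − 13.27 = 68.53 dB SPL.
Σ 10^(L/10) = 7.179e+06 → L_total = 10·log₁₀(7.179e+06) = 68.56 dB SPL.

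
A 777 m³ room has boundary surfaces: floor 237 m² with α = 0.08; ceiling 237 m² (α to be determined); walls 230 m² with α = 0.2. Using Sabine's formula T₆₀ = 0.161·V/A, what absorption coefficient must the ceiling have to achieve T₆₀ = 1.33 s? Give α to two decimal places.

From T₆₀ = 0.161·V/A, the target T₆₀ = 1.33 s needs A = 0.161·777/1.33 = 94.06 m².
Absorption from the other surfaces = 237·0.08 + 230·0.2 = 64.96 m², so the ceiling must supply 29.10 m² over 237 m².
α = 29.10/237 = 0.123.

0.12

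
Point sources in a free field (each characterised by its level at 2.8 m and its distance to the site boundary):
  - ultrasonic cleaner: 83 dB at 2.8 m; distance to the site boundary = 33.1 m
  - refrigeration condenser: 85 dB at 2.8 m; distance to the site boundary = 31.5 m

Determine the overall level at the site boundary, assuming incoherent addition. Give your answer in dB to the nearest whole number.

66 dB

First find each source's level at the receiver (point-source: −20·log₁₀(r/r_ref)), then combine on an intensity basis.
ultrasonic cleaner: 83 − 20·log₁₀(33.1/2.8) = 83 − 21.45 = 61.55 dB.
refrigeration condenser: 85 − 20·log₁₀(31.5/2.8) = 85 − 21.02 = 63.98 dB.
Σ 10^(L/10) = 3.926e+06 → L_total = 10·log₁₀(3.926e+06) = 65.94 dB.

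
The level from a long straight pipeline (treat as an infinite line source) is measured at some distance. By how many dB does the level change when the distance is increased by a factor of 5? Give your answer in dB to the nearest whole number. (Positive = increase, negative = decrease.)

With cylindrical spreading the level changes by −10·log₁₀(r₂/r₁).
ΔL = −10·log₁₀(5) = -6.99 dB.

-7 dB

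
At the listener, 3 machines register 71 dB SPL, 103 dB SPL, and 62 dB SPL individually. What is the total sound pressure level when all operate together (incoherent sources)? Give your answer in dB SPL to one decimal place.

103.0 dB SPL

For uncorrelated sources the intensities add, so convert each level to linear form, sum, and take 10·log₁₀ of the total.
Σ 10^(L/10) = 10^(71/10) + 10^(103/10) + 10^(62/10) = 1.997e+10.
L_total = 10·log₁₀(1.997e+10) = 103.00 dB SPL.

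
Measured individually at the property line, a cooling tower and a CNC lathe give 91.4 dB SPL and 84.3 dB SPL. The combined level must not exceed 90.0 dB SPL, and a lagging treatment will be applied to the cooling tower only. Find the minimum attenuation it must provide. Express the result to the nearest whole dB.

Everything except the cooling tower sums to 10^(84.3/10) = 2.692e+08 in linear terms, 84.30 dB SPL.
The limit corresponds to 10^(90.0/10) = 1.000e+09; subtracting the fixed part leaves 7.308e+08 for the cooling tower, i.e. 88.64 dB SPL.
So the cooling tower must be reduced from 91.4 to 88.64 dB SPL: IL = 2.76 dB.

3 dB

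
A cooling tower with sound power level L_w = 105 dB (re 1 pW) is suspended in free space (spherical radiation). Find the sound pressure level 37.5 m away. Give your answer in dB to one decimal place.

Free-field spherical radiation: L_p = L_w − 10·log₁₀(4π·r²), r = 37.5 m.
4π·r² = 1.767e+04 m², 10·log₁₀ of that is 42.473 dB.
L_p = 105 − 42.473 = 62.53 dB.

62.5 dB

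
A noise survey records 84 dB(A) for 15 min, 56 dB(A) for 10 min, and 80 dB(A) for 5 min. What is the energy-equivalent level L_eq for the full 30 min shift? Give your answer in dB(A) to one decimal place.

The energy average is taken in the linear domain: L_eq = 10·log₁₀[(Σ tᵢ·10^(Lᵢ/10))/T], T = 30 min.
Σ tᵢ·10^(Lᵢ/10) = 15·10^(84/10) + 10·10^(56/10) + 5·10^(80/10) = 4.272e+09.
L_eq = 10·log₁₀(4.272e+09/30) = 81.53 dB(A).

81.5 dB(A)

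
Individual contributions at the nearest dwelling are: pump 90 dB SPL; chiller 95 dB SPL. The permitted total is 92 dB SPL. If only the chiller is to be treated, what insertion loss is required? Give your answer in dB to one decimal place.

Fixed contribution from the other source: Σ 10^(L/10) = 10^(90/10) = 1.000e+09 (90.00 dB SPL).
To meet 92 dB SPL overall, the treated chiller may contribute at most 10^(92/10) − 1.000e+09 = 5.849e+08, i.e. 87.67 dB SPL.
Required insertion loss = 95 − 87.67 = 7.33 dB.

7.3 dB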